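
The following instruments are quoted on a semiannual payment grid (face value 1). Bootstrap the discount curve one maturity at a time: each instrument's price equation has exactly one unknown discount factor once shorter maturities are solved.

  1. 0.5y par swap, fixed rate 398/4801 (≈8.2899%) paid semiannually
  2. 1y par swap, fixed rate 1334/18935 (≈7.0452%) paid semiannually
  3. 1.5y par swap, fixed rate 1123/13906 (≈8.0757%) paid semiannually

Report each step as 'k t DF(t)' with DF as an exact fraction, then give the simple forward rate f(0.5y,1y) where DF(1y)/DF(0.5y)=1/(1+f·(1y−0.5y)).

1 1/2 4801/5000
2 1 9333/10000
3 3/2 8877/10000
f(0.5y,1y) = ((4801/5000)/(9333/10000) − 1)/(1/2) = 538/9333 ≈ 5.7645%

step 1 [0.5y] swap r/2=199/4801: DF=(1 − 199/4801·(0))/(1+199/4801) = 4801/5000 ≈ 0.960200
step 2 [1y] swap r/2=667/18935: DF=(1 − 667/18935·(0.960200))/(1+667/18935) = 9333/10000 ≈ 0.933300
step 3 [1.5y] swap r/2=1123/27812: DF=(1 − 1123/27812·(0.960200+0.933300))/(1+1123/27812) = 8877/10000 ≈ 0.887700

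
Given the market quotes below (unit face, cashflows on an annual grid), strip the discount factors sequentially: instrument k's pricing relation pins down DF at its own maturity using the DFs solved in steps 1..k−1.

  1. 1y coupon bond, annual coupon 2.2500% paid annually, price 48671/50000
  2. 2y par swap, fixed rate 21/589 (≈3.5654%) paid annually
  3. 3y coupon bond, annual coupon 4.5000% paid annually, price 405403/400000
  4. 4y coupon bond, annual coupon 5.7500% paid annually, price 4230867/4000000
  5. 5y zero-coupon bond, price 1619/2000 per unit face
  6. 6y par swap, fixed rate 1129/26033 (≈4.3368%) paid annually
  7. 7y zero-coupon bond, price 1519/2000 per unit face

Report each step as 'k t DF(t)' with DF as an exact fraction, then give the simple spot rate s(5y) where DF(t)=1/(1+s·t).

step 1 [1y] bond c/1=9/400: DF=(48671/50000 − 9/400·(0))/(1+9/400) = 119/125 ≈ 0.952000
step 2 [2y] swap r/1=21/589: DF=(1 − 21/589·(0.952000))/(1+21/589) = 583/625 ≈ 0.932800
step 3 [3y] bond c/1=9/200: DF=(405403/400000 − 9/200·(0.952000+0.932800))/(1+9/200) = 8887/10000 ≈ 0.888700
step 4 [4y] bond c/1=23/400: DF=(4230867/4000000 − 23/400·(0.952000+0.932800+0.888700))/(1+23/400) = 4247/5000 ≈ 0.849400
step 5 [5y] zero: DF = P = 1619/2000 ≈ 0.809500
step 6 [6y] swap r/1=1129/26033: DF=(1 − 1129/26033·(0.952000+0.932800+0.888700+0.849400+0.809500))/(1+1129/26033) = 3871/5000 ≈ 0.774200
step 7 [7y] zero: DF = P = 1519/2000 ≈ 0.759500

1 1 119/125
2 2 583/625
3 3 8887/10000
4 4 4247/5000
5 5 1619/2000
6 6 3871/5000
7 7 1519/2000
s(5y) = (1/(1619/2000) − 1)/(5) = 381/8095 ≈ 4.7066%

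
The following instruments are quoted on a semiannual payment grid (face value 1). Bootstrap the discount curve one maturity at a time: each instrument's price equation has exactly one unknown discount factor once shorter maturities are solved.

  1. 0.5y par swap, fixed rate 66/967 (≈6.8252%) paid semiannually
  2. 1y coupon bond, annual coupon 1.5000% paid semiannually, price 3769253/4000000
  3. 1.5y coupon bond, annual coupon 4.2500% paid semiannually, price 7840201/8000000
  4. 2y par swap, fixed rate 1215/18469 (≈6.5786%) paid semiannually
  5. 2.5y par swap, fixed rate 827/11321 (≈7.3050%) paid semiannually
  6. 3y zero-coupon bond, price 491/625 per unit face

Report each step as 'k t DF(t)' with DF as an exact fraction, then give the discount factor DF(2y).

1 1/2 967/1000
2 1 9281/10000
3 3/2 4601/5000
4 2 1757/2000
5 5/2 4173/5000
6 3 491/625
DF(2y) = 1757/2000 ≈ 0.878500

step 1 [0.5y] swap r/2=33/967: DF=(1 − 33/967·(0))/(1+33/967) = 967/1000 ≈ 0.967000
step 2 [1y] bond c/2=3/400: DF=(3769253/4000000 − 3/400·(0.967000))/(1+3/400) = 9281/10000 ≈ 0.928100
step 3 [1.5y] bond c/2=17/800: DF=(7840201/8000000 − 17/800·(0.967000+0.928100))/(1+17/800) = 4601/5000 ≈ 0.920200
step 4 [2y] swap r/2=1215/36938: DF=(1 − 1215/36938·(0.967000+0.928100+0.920200))/(1+1215/36938) = 1757/2000 ≈ 0.878500
step 5 [2.5y] swap r/2=827/22642: DF=(1 − 827/22642·(0.967000+0.928100+0.920200+0.878500))/(1+827/22642) = 4173/5000 ≈ 0.834600
step 6 [3y] zero: DF = P = 491/625 ≈ 0.785600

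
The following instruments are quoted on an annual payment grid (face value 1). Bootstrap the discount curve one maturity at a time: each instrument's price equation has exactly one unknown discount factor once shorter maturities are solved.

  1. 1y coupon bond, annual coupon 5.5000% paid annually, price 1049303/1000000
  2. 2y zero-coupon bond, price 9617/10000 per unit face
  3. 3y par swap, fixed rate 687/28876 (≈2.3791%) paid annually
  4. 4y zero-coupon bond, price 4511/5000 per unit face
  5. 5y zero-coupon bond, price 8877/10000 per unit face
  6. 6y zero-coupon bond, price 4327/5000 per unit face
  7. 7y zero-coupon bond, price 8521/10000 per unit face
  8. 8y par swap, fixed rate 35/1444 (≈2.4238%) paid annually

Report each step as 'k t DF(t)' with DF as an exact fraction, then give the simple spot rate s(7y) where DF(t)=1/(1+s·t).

1 1 4973/5000
2 2 9617/10000
3 3 9313/10000
4 4 4511/5000
5 5 8877/10000
6 6 4327/5000
7 7 8521/10000
8 8 33/40
s(7y) = (1/(8521/10000) − 1)/(7) = 1479/59647 ≈ 2.4796%

step 1 [1y] bond c/1=11/200: DF=(1049303/1000000 − 11/200·(0))/(1+11/200) = 4973/5000 ≈ 0.994600
step 2 [2y] zero: DF = P = 9617/10000 ≈ 0.961700
step 3 [3y] swap r/1=687/28876: DF=(1 − 687/28876·(0.994600+0.961700))/(1+687/28876) = 9313/10000 ≈ 0.931300
step 4 [4y] zero: DF = P = 4511/5000 ≈ 0.902200
step 5 [5y] zero: DF = P = 8877/10000 ≈ 0.887700
step 6 [6y] zero: DF = P = 4327/5000 ≈ 0.865400
step 7 [7y] zero: DF = P = 8521/10000 ≈ 0.852100
step 8 [8y] swap r/1=35/1444: DF=(1 − 35/1444·(0.994600+0.961700+0.931300+0.902200+0.887700+0.865400+0.852100))/(1+35/1444) = 33/40 ≈ 0.825000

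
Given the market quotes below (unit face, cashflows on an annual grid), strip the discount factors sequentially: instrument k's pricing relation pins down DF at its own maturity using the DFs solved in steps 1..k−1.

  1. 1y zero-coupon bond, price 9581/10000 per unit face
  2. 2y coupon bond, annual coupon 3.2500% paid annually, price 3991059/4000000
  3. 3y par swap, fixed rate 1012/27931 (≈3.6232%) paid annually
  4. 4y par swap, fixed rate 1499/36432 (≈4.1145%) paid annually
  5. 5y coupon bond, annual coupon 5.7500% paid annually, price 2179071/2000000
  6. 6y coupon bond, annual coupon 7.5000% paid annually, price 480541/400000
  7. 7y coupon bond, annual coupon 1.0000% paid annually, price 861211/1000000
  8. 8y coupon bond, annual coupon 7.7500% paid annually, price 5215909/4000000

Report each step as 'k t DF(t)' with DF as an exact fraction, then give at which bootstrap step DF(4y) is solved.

step 1 [1y] zero: DF = P = 9581/10000 ≈ 0.958100
step 2 [2y] bond c/1=13/400: DF=(3991059/4000000 − 13/400·(0.958100))/(1+13/400) = 4681/5000 ≈ 0.936200
step 3 [3y] swap r/1=1012/27931: DF=(1 − 1012/27931·(0.958100+0.936200))/(1+1012/27931) = 2247/2500 ≈ 0.898800
step 4 [4y] swap r/1=1499/36432: DF=(1 − 1499/36432·(0.958100+0.936200+0.898800))/(1+1499/36432) = 8501/10000 ≈ 0.850100
step 5 [5y] bond c/1=23/400: DF=(2179071/2000000 − 23/400·(0.958100+0.936200+0.898800+0.850100))/(1+23/400) = 4161/5000 ≈ 0.832200
step 6 [6y] bond c/1=3/40: DF=(480541/400000 − 3/40·(0.958100+0.936200+0.898800+0.850100+0.832200))/(1+3/40) = 8053/10000 ≈ 0.805300
step 7 [7y] bond c/1=1/100: DF=(861211/1000000 − 1/100·(0.958100+0.936200+0.898800+0.850100+0.832200+0.805300))/(1+1/100) = 2001/2500 ≈ 0.800400
step 8 [8y] bond c/1=31/400: DF=(5215909/4000000 − 31/400·(0.958100+0.936200+0.898800+0.850100+0.832200+0.805300+0.800400))/(1+31/400) = 483/625 ≈ 0.772800

1 1 9581/10000
2 2 4681/5000
3 3 2247/2500
4 4 8501/10000
5 5 4161/5000
6 6 8053/10000
7 7 2001/2500
8 8 483/625
DF(4y) is solved at step 4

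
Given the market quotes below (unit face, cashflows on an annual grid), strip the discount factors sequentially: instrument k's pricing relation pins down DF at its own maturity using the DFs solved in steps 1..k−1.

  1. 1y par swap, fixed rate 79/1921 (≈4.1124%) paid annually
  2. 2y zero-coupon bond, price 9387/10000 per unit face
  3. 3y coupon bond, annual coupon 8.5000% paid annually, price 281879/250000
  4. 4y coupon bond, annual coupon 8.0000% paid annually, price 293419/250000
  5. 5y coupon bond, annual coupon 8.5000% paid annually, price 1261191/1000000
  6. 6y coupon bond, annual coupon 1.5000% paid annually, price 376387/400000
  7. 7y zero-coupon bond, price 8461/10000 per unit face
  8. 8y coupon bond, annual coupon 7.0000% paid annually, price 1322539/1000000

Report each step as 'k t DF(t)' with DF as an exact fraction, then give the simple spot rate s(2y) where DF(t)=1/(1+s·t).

step 1 [1y] swap r/1=79/1921: DF=(1 − 79/1921·(0))/(1+79/1921) = 1921/2000 ≈ 0.960500
step 2 [2y] zero: DF = P = 9387/10000 ≈ 0.938700
step 3 [3y] bond c/1=17/200: DF=(281879/250000 − 17/200·(0.960500+0.938700))/(1+17/200) = 1113/1250 ≈ 0.890400
step 4 [4y] bond c/1=2/25: DF=(293419/250000 − 2/25·(0.960500+0.938700+0.890400))/(1+2/25) = 8801/10000 ≈ 0.880100
step 5 [5y] bond c/1=17/200: DF=(1261191/1000000 − 17/200·(0.960500+0.938700+0.890400+0.880100))/(1+17/200) = 8749/10000 ≈ 0.874900
step 6 [6y] bond c/1=3/200: DF=(376387/400000 − 3/200·(0.960500+0.938700+0.890400+0.880100+0.874900))/(1+3/200) = 8599/10000 ≈ 0.859900
step 7 [7y] zero: DF = P = 8461/10000 ≈ 0.846100
step 8 [8y] bond c/1=7/100: DF=(1322539/1000000 − 7/100·(0.960500+0.938700+0.890400+0.880100+0.874900+0.859900+0.846100))/(1+7/100) = 8271/10000 ≈ 0.827100

1 1 1921/2000
2 2 9387/10000
3 3 1113/1250
4 4 8801/10000
5 5 8749/10000
6 6 8599/10000
7 7 8461/10000
8 8 8271/10000
s(2y) = (1/(9387/10000) − 1)/(2) = 613/18774 ≈ 3.2652%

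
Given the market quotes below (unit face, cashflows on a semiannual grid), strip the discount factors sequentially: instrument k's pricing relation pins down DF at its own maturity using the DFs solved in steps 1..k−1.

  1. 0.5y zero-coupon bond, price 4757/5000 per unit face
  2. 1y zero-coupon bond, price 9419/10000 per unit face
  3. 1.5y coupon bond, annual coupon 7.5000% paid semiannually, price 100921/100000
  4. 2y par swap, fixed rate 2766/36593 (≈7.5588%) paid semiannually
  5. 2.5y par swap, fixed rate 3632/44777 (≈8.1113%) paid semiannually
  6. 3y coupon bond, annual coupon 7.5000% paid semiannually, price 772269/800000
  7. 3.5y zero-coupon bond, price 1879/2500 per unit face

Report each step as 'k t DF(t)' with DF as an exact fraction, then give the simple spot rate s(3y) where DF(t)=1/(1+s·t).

step 1 [0.5y] zero: DF = P = 4757/5000 ≈ 0.951400
step 2 [1y] zero: DF = P = 9419/10000 ≈ 0.941900
step 3 [1.5y] bond c/2=3/80: DF=(100921/100000 − 3/80·(0.951400+0.941900))/(1+3/80) = 9043/10000 ≈ 0.904300
step 4 [2y] swap r/2=1383/36593: DF=(1 − 1383/36593·(0.951400+0.941900+0.904300))/(1+1383/36593) = 8617/10000 ≈ 0.861700
step 5 [2.5y] swap r/2=1816/44777: DF=(1 − 1816/44777·(0.951400+0.941900+0.904300+0.861700))/(1+1816/44777) = 1023/1250 ≈ 0.818400
step 6 [3y] bond c/2=3/80: DF=(772269/800000 − 3/80·(0.951400+0.941900+0.904300+0.861700+0.818400))/(1+3/80) = 3843/5000 ≈ 0.768600
step 7 [3.5y] zero: DF = P = 1879/2500 ≈ 0.751600

1 1/2 4757/5000
2 1 9419/10000
3 3/2 9043/10000
4 2 8617/10000
5 5/2 1023/1250
6 3 3843/5000
7 7/2 1879/2500
s(3y) = (1/(3843/5000) − 1)/(3) = 1157/11529 ≈ 10.0356%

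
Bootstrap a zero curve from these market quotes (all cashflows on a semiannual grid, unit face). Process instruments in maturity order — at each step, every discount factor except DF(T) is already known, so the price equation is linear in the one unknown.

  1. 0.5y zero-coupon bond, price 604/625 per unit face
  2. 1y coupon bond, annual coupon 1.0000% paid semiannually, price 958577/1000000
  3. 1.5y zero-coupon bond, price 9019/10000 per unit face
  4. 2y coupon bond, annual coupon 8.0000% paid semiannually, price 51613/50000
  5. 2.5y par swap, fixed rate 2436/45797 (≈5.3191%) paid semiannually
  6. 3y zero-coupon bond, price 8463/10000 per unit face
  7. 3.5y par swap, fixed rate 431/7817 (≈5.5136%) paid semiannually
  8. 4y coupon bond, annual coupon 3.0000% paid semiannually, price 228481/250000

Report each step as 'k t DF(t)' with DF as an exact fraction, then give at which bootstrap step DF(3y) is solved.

step 1 [0.5y] zero: DF = P = 604/625 ≈ 0.966400
step 2 [1y] bond c/2=1/200: DF=(958577/1000000 − 1/200·(0.966400))/(1+1/200) = 949/1000 ≈ 0.949000
step 3 [1.5y] zero: DF = P = 9019/10000 ≈ 0.901900
step 4 [2y] bond c/2=1/25: DF=(51613/50000 − 1/25·(0.966400+0.949000+0.901900))/(1+1/25) = 4421/5000 ≈ 0.884200
step 5 [2.5y] swap r/2=1218/45797: DF=(1 − 1218/45797·(0.966400+0.949000+0.901900+0.884200))/(1+1218/45797) = 4391/5000 ≈ 0.878200
step 6 [3y] zero: DF = P = 8463/10000 ≈ 0.846300
step 7 [3.5y] swap r/2=431/15634: DF=(1 − 431/15634·(0.966400+0.949000+0.901900+0.884200+0.878200+0.846300))/(1+431/15634) = 2069/2500 ≈ 0.827600
step 8 [4y] bond c/2=3/200: DF=(228481/250000 − 3/200·(0.966400+0.949000+0.901900+0.884200+0.878200+0.846300+0.827600))/(1+3/200) = 101/125 ≈ 0.808000

1 1/2 604/625
2 1 949/1000
3 3/2 9019/10000
4 2 4421/5000
5 5/2 4391/5000
6 3 8463/10000
7 7/2 2069/2500
8 4 101/125
DF(3y) is solved at step 6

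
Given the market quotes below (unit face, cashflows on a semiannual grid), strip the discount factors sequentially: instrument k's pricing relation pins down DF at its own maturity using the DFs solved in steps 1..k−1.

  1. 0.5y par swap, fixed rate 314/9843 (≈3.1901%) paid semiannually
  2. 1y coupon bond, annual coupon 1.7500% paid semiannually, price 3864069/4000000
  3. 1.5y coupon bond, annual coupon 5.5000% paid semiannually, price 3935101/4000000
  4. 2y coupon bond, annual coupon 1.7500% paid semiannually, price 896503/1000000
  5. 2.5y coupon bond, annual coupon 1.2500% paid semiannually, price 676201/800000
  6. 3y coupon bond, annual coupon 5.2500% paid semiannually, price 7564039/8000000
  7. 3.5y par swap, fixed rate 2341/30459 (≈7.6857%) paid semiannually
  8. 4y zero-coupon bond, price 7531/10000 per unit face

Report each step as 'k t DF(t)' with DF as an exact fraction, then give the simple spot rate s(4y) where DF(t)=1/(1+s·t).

step 1 [0.5y] swap r/2=157/9843: DF=(1 − 157/9843·(0))/(1+157/9843) = 9843/10000 ≈ 0.984300
step 2 [1y] bond c/2=7/800: DF=(3864069/4000000 − 7/800·(0.984300))/(1+7/800) = 9491/10000 ≈ 0.949100
step 3 [1.5y] bond c/2=11/400: DF=(3935101/4000000 − 11/400·(0.984300+0.949100))/(1+11/400) = 9057/10000 ≈ 0.905700
step 4 [2y] bond c/2=7/800: DF=(896503/1000000 − 7/800·(0.984300+0.949100+0.905700))/(1+7/800) = 8641/10000 ≈ 0.864100
step 5 [2.5y] bond c/2=1/160: DF=(676201/800000 − 1/160·(0.984300+0.949100+0.905700+0.864100))/(1+1/160) = 817/1000 ≈ 0.817000
step 6 [3y] bond c/2=21/800: DF=(7564039/8000000 − 21/800·(0.984300+0.949100+0.905700+0.864100+0.817000))/(1+21/800) = 8057/10000 ≈ 0.805700
step 7 [3.5y] swap r/2=2341/60918: DF=(1 − 2341/60918·(0.984300+0.949100+0.905700+0.864100+0.817000+0.805700))/(1+2341/60918) = 7659/10000 ≈ 0.765900
step 8 [4y] zero: DF = P = 7531/10000 ≈ 0.753100

1 1/2 9843/10000
2 1 9491/10000
3 3/2 9057/10000
4 2 8641/10000
5 5/2 817/1000
6 3 8057/10000
7 7/2 7659/10000
8 4 7531/10000
s(4y) = (1/(7531/10000) − 1)/(4) = 2469/30124 ≈ 8.1961%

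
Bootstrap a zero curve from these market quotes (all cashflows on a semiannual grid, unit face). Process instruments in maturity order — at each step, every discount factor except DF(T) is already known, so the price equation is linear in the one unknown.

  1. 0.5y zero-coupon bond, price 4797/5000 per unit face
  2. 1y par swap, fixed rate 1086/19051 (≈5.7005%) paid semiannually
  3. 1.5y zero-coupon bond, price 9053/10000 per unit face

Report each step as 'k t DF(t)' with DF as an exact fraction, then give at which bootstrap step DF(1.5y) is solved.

1 1/2 4797/5000
2 1 9457/10000
3 3/2 9053/10000
DF(1.5y) is solved at step 3

step 1 [0.5y] zero: DF = P = 4797/5000 ≈ 0.959400
step 2 [1y] swap r/2=543/19051: DF=(1 − 543/19051·(0.959400))/(1+543/19051) = 9457/10000 ≈ 0.945700
step 3 [1.5y] zero: DF = P = 9053/10000 ≈ 0.905300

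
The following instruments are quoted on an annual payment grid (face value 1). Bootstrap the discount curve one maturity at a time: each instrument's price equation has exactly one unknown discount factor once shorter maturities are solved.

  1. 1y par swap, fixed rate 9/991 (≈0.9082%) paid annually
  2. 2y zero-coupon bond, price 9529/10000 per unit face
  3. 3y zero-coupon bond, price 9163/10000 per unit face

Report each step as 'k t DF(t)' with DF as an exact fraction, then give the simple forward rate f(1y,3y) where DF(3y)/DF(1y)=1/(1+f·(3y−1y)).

step 1 [1y] swap r/1=9/991: DF=(1 − 9/991·(0))/(1+9/991) = 991/1000 ≈ 0.991000
step 2 [2y] zero: DF = P = 9529/10000 ≈ 0.952900
step 3 [3y] zero: DF = P = 9163/10000 ≈ 0.916300

1 1 991/1000
2 2 9529/10000
3 3 9163/10000
f(1y,3y) = ((991/1000)/(9163/10000) − 1)/(2) = 747/18326 ≈ 4.0762%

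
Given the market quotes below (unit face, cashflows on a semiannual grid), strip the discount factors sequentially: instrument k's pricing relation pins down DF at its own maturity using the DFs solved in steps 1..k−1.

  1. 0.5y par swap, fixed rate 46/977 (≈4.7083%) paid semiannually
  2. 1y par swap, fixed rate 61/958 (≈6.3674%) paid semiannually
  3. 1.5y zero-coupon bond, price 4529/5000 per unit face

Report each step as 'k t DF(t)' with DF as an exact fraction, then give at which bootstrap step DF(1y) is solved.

1 1/2 977/1000
2 1 939/1000
3 3/2 4529/5000
DF(1y) is solved at step 2

step 1 [0.5y] swap r/2=23/977: DF=(1 − 23/977·(0))/(1+23/977) = 977/1000 ≈ 0.977000
step 2 [1y] swap r/2=61/1916: DF=(1 − 61/1916·(0.977000))/(1+61/1916) = 939/1000 ≈ 0.939000
step 3 [1.5y] zero: DF = P = 4529/5000 ≈ 0.905800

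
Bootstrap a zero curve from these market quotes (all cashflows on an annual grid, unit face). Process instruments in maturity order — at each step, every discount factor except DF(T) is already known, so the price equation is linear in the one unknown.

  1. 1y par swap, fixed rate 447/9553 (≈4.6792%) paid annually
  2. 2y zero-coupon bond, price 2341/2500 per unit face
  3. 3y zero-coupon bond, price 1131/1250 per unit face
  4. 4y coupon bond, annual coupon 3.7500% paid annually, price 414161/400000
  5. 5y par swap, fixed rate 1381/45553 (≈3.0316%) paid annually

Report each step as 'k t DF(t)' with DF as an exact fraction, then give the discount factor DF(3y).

1 1 9553/10000
2 2 2341/2500
3 3 1131/1250
4 4 8969/10000
5 5 8619/10000
DF(3y) = 1131/1250 ≈ 0.904800

step 1 [1y] swap r/1=447/9553: DF=(1 − 447/9553·(0))/(1+447/9553) = 9553/10000 ≈ 0.955300
step 2 [2y] zero: DF = P = 2341/2500 ≈ 0.936400
step 3 [3y] zero: DF = P = 1131/1250 ≈ 0.904800
step 4 [4y] bond c/1=3/80: DF=(414161/400000 − 3/80·(0.955300+0.936400+0.904800))/(1+3/80) = 8969/10000 ≈ 0.896900
step 5 [5y] swap r/1=1381/45553: DF=(1 − 1381/45553·(0.955300+0.936400+0.904800+0.896900))/(1+1381/45553) = 8619/10000 ≈ 0.861900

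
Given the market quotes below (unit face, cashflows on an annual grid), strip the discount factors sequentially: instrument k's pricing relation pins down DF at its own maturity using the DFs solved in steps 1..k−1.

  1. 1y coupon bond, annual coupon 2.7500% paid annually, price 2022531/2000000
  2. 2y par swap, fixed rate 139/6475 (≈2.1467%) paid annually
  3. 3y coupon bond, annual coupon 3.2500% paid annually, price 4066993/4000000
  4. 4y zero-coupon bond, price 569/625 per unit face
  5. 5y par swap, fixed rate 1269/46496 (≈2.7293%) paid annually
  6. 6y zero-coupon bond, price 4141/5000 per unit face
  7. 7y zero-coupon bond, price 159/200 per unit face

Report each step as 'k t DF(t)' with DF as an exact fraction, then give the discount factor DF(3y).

step 1 [1y] bond c/1=11/400: DF=(2022531/2000000 − 11/400·(0))/(1+11/400) = 4921/5000 ≈ 0.984200
step 2 [2y] swap r/1=139/6475: DF=(1 − 139/6475·(0.984200))/(1+139/6475) = 9583/10000 ≈ 0.958300
step 3 [3y] bond c/1=13/400: DF=(4066993/4000000 − 13/400·(0.984200+0.958300))/(1+13/400) = 2309/2500 ≈ 0.923600
step 4 [4y] zero: DF = P = 569/625 ≈ 0.910400
step 5 [5y] swap r/1=1269/46496: DF=(1 − 1269/46496·(0.984200+0.958300+0.923600+0.910400))/(1+1269/46496) = 8731/10000 ≈ 0.873100
step 6 [6y] zero: DF = P = 4141/5000 ≈ 0.828200
step 7 [7y] zero: DF = P = 159/200 ≈ 0.795000

1 1 4921/5000
2 2 9583/10000
3 3 2309/2500
4 4 569/625
5 5 8731/10000
6 6 4141/5000
7 7 159/200
DF(3y) = 2309/2500 ≈ 0.923600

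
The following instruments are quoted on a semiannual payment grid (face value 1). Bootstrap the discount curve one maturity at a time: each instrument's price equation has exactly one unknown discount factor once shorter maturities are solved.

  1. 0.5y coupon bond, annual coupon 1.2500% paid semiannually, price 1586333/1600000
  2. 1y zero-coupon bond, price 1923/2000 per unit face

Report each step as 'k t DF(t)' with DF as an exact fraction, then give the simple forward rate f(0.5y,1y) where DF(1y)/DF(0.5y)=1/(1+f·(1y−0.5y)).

step 1 [0.5y] bond c/2=1/160: DF=(1586333/1600000 − 1/160·(0))/(1+1/160) = 9853/10000 ≈ 0.985300
step 2 [1y] zero: DF = P = 1923/2000 ≈ 0.961500

1 1/2 9853/10000
2 1 1923/2000
f(0.5y,1y) = ((9853/10000)/(1923/2000) − 1)/(1/2) = 476/9615 ≈ 4.9506%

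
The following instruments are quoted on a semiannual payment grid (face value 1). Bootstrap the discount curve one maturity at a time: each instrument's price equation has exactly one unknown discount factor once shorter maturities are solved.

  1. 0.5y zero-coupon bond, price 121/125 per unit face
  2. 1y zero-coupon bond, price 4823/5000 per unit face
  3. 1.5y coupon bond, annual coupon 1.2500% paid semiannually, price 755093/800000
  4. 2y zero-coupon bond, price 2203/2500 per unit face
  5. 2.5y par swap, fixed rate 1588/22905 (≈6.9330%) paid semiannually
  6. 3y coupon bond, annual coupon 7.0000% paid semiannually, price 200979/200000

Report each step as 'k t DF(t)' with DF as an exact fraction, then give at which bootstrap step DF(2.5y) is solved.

step 1 [0.5y] zero: DF = P = 121/125 ≈ 0.968000
step 2 [1y] zero: DF = P = 4823/5000 ≈ 0.964600
step 3 [1.5y] bond c/2=1/160: DF=(755093/800000 − 1/160·(0.968000+0.964600))/(1+1/160) = 463/500 ≈ 0.926000
step 4 [2y] zero: DF = P = 2203/2500 ≈ 0.881200
step 5 [2.5y] swap r/2=794/22905: DF=(1 − 794/22905·(0.968000+0.964600+0.926000+0.881200))/(1+794/22905) = 2103/2500 ≈ 0.841200
step 6 [3y] bond c/2=7/200: DF=(200979/200000 − 7/200·(0.968000+0.964600+0.926000+0.881200+0.841200))/(1+7/200) = 102/125 ≈ 0.816000

1 1/2 121/125
2 1 4823/5000
3 3/2 463/500
4 2 2203/2500
5 5/2 2103/2500
6 3 102/125
DF(2.5y) is solved at step 5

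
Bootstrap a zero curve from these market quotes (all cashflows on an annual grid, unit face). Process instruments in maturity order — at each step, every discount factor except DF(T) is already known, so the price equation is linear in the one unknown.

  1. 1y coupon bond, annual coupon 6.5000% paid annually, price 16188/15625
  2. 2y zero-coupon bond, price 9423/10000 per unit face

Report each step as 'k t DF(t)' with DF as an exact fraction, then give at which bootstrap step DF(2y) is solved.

1 1 608/625
2 2 9423/10000
DF(2y) is solved at step 2

step 1 [1y] bond c/1=13/200: DF=(16188/15625 − 13/200·(0))/(1+13/200) = 608/625 ≈ 0.972800
step 2 [2y] zero: DF = P = 9423/10000 ≈ 0.942300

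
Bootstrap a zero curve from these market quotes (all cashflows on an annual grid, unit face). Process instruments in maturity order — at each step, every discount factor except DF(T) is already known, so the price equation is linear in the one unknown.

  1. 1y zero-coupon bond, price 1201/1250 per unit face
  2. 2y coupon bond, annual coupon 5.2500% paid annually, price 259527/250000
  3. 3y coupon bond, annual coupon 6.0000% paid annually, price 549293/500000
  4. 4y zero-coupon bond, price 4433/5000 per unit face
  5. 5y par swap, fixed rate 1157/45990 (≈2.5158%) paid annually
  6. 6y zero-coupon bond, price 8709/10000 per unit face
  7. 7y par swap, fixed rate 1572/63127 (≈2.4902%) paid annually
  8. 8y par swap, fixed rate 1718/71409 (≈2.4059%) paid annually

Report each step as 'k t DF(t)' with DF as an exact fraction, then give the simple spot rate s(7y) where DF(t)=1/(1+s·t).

1 1 1201/1250
2 2 1173/1250
3 3 9289/10000
4 4 4433/5000
5 5 8843/10000
6 6 8709/10000
7 7 2107/2500
8 8 4141/5000
s(7y) = (1/(2107/2500) − 1)/(7) = 393/14749 ≈ 2.6646%

step 1 [1y] zero: DF = P = 1201/1250 ≈ 0.960800
step 2 [2y] bond c/1=21/400: DF=(259527/250000 − 21/400·(0.960800))/(1+21/400) = 1173/1250 ≈ 0.938400
step 3 [3y] bond c/1=3/50: DF=(549293/500000 − 3/50·(0.960800+0.938400))/(1+3/50) = 9289/10000 ≈ 0.928900
step 4 [4y] zero: DF = P = 4433/5000 ≈ 0.886600
step 5 [5y] swap r/1=1157/45990: DF=(1 − 1157/45990·(0.960800+0.938400+0.928900+0.886600))/(1+1157/45990) = 8843/10000 ≈ 0.884300
step 6 [6y] zero: DF = P = 8709/10000 ≈ 0.870900
step 7 [7y] swap r/1=1572/63127: DF=(1 − 1572/63127·(0.960800+0.938400+0.928900+0.886600+0.884300+0.870900))/(1+1572/63127) = 2107/2500 ≈ 0.842800
step 8 [8y] swap r/1=1718/71409: DF=(1 − 1718/71409·(0.960800+0.938400+0.928900+0.886600+0.884300+0.870900+0.842800))/(1+1718/71409) = 4141/5000 ≈ 0.828200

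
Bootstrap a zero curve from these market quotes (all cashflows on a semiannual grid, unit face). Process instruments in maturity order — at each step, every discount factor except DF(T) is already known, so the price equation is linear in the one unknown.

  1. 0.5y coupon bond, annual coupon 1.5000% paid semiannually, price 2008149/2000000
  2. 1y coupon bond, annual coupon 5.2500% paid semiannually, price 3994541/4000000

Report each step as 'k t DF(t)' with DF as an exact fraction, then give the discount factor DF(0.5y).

step 1 [0.5y] bond c/2=3/400: DF=(2008149/2000000 − 3/400·(0))/(1+3/400) = 4983/5000 ≈ 0.996600
step 2 [1y] bond c/2=21/800: DF=(3994541/4000000 − 21/800·(0.996600))/(1+21/800) = 2369/2500 ≈ 0.947600

1 1/2 4983/5000
2 1 2369/2500
DF(0.5y) = 4983/5000 ≈ 0.996600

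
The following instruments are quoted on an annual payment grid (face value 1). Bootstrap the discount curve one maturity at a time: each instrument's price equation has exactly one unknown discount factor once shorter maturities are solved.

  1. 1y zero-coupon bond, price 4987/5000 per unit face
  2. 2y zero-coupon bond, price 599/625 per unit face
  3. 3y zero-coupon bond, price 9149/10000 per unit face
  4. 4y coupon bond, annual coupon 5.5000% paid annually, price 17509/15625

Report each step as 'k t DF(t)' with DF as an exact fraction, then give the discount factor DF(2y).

step 1 [1y] zero: DF = P = 4987/5000 ≈ 0.997400
step 2 [2y] zero: DF = P = 599/625 ≈ 0.958400
step 3 [3y] zero: DF = P = 9149/10000 ≈ 0.914900
step 4 [4y] bond c/1=11/200: DF=(17509/15625 − 11/200·(0.997400+0.958400+0.914900))/(1+11/200) = 73/80 ≈ 0.912500

1 1 4987/5000
2 2 599/625
3 3 9149/10000
4 4 73/80
DF(2y) = 599/625 ≈ 0.958400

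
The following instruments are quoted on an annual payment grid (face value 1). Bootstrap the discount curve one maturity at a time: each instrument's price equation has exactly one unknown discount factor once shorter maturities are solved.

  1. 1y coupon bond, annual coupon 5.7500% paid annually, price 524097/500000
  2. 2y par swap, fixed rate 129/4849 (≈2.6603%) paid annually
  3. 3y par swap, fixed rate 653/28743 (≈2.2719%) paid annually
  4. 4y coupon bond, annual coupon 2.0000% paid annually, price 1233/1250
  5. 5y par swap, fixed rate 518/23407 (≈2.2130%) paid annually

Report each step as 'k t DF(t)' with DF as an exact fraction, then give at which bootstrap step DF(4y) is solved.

1 1 1239/1250
2 2 2371/2500
3 3 9347/10000
4 4 9107/10000
5 5 2241/2500
DF(4y) is solved at step 4

step 1 [1y] bond c/1=23/400: DF=(524097/500000 − 23/400·(0))/(1+23/400) = 1239/1250 ≈ 0.991200
step 2 [2y] swap r/1=129/4849: DF=(1 − 129/4849·(0.991200))/(1+129/4849) = 2371/2500 ≈ 0.948400
step 3 [3y] swap r/1=653/28743: DF=(1 − 653/28743·(0.991200+0.948400))/(1+653/28743) = 9347/10000 ≈ 0.934700
step 4 [4y] bond c/1=1/50: DF=(1233/1250 − 1/50·(0.991200+0.948400+0.934700))/(1+1/50) = 9107/10000 ≈ 0.910700
step 5 [5y] swap r/1=518/23407: DF=(1 − 518/23407·(0.991200+0.948400+0.934700+0.910700))/(1+518/23407) = 2241/2500 ≈ 0.896400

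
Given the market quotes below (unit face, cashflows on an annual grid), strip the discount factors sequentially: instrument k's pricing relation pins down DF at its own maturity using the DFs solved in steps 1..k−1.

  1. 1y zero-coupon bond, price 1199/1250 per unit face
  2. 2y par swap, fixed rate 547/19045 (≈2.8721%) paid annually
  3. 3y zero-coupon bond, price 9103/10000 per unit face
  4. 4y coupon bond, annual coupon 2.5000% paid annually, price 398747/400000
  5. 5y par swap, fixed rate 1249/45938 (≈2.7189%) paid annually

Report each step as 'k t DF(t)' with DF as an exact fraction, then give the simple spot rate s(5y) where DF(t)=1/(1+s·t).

step 1 [1y] zero: DF = P = 1199/1250 ≈ 0.959200
step 2 [2y] swap r/1=547/19045: DF=(1 − 547/19045·(0.959200))/(1+547/19045) = 9453/10000 ≈ 0.945300
step 3 [3y] zero: DF = P = 9103/10000 ≈ 0.910300
step 4 [4y] bond c/1=1/40: DF=(398747/400000 − 1/40·(0.959200+0.945300+0.910300))/(1+1/40) = 9039/10000 ≈ 0.903900
step 5 [5y] swap r/1=1249/45938: DF=(1 − 1249/45938·(0.959200+0.945300+0.910300+0.903900))/(1+1249/45938) = 8751/10000 ≈ 0.875100

1 1 1199/1250
2 2 9453/10000
3 3 9103/10000
4 4 9039/10000
5 5 8751/10000
s(5y) = (1/(8751/10000) − 1)/(5) = 1249/43755 ≈ 2.8545%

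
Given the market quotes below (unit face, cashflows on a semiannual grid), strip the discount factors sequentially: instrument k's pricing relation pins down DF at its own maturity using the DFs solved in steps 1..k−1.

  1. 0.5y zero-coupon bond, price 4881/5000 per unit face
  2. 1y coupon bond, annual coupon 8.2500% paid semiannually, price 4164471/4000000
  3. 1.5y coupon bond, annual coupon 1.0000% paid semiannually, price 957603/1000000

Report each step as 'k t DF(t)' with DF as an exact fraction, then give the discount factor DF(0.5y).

step 1 [0.5y] zero: DF = P = 4881/5000 ≈ 0.976200
step 2 [1y] bond c/2=33/800: DF=(4164471/4000000 − 33/800·(0.976200))/(1+33/800) = 2403/2500 ≈ 0.961200
step 3 [1.5y] bond c/2=1/200: DF=(957603/1000000 − 1/200·(0.976200+0.961200))/(1+1/200) = 1179/1250 ≈ 0.943200

1 1/2 4881/5000
2 1 2403/2500
3 3/2 1179/1250
DF(0.5y) = 4881/5000 ≈ 0.976200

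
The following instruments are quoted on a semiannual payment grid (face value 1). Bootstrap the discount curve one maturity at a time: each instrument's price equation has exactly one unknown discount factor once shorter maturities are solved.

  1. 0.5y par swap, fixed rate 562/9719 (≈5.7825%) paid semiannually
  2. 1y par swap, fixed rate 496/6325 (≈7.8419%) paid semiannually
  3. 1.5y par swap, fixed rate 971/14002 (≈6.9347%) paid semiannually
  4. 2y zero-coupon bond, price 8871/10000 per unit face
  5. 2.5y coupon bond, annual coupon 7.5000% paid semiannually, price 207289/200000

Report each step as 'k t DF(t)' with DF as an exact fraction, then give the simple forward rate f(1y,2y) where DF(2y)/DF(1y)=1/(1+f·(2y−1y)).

1 1/2 9719/10000
2 1 1157/1250
3 3/2 9029/10000
4 2 8871/10000
5 5/2 8657/10000
f(1y,2y) = ((1157/1250)/(8871/10000) − 1)/(1) = 385/8871 ≈ 4.3400%

step 1 [0.5y] swap r/2=281/9719: DF=(1 − 281/9719·(0))/(1+281/9719) = 9719/10000 ≈ 0.971900
step 2 [1y] swap r/2=248/6325: DF=(1 − 248/6325·(0.971900))/(1+248/6325) = 1157/1250 ≈ 0.925600
step 3 [1.5y] swap r/2=971/28004: DF=(1 − 971/28004·(0.971900+0.925600))/(1+971/28004) = 9029/10000 ≈ 0.902900
step 4 [2y] zero: DF = P = 8871/10000 ≈ 0.887100
step 5 [2.5y] bond c/2=3/80: DF=(207289/200000 − 3/80·(0.971900+0.925600+0.902900+0.887100))/(1+3/80) = 8657/10000 ≈ 0.865700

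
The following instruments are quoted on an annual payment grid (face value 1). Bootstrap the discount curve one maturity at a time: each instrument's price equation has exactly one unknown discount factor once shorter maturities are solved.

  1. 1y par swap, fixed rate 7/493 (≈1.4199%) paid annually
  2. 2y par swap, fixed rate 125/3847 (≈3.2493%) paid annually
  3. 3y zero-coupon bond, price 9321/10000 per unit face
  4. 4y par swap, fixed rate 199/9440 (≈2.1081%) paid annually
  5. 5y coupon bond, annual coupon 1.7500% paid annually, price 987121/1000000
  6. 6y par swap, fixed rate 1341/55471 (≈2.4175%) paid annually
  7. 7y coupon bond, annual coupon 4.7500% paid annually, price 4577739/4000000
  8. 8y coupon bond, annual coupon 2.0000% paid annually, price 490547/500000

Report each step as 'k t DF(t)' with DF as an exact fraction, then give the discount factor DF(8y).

1 1 493/500
2 2 15/16
3 3 9321/10000
4 4 2301/2500
5 5 2263/2500
6 6 8659/10000
7 7 841/1000
8 8 4183/5000
DF(8y) = 4183/5000 ≈ 0.836600

step 1 [1y] swap r/1=7/493: DF=(1 − 7/493·(0))/(1+7/493) = 493/500 ≈ 0.986000
step 2 [2y] swap r/1=125/3847: DF=(1 − 125/3847·(0.986000))/(1+125/3847) = 15/16 ≈ 0.937500
step 3 [3y] zero: DF = P = 9321/10000 ≈ 0.932100
step 4 [4y] swap r/1=199/9440: DF=(1 − 199/9440·(0.986000+0.937500+0.932100))/(1+199/9440) = 2301/2500 ≈ 0.920400
step 5 [5y] bond c/1=7/400: DF=(987121/1000000 − 7/400·(0.986000+0.937500+0.932100+0.920400))/(1+7/400) = 2263/2500 ≈ 0.905200
step 6 [6y] swap r/1=1341/55471: DF=(1 − 1341/55471·(0.986000+0.937500+0.932100+0.920400+0.905200))/(1+1341/55471) = 8659/10000 ≈ 0.865900
step 7 [7y] bond c/1=19/400: DF=(4577739/4000000 − 19/400·(0.986000+0.937500+0.932100+0.920400+0.905200+0.865900))/(1+19/400) = 841/1000 ≈ 0.841000
step 8 [8y] bond c/1=1/50: DF=(490547/500000 − 1/50·(0.986000+0.937500+0.932100+0.920400+0.905200+0.865900+0.841000))/(1+1/50) = 4183/5000 ≈ 0.836600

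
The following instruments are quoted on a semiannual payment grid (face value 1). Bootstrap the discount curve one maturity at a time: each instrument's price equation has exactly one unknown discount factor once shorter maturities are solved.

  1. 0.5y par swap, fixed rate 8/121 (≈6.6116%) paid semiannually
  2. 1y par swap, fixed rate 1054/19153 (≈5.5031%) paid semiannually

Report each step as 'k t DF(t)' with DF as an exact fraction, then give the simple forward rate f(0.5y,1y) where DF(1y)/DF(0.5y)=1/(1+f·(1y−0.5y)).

step 1 [0.5y] swap r/2=4/121: DF=(1 − 4/121·(0))/(1+4/121) = 121/125 ≈ 0.968000
step 2 [1y] swap r/2=527/19153: DF=(1 − 527/19153·(0.968000))/(1+527/19153) = 9473/10000 ≈ 0.947300

1 1/2 121/125
2 1 9473/10000
f(0.5y,1y) = ((121/125)/(9473/10000) − 1)/(1/2) = 414/9473 ≈ 4.3703%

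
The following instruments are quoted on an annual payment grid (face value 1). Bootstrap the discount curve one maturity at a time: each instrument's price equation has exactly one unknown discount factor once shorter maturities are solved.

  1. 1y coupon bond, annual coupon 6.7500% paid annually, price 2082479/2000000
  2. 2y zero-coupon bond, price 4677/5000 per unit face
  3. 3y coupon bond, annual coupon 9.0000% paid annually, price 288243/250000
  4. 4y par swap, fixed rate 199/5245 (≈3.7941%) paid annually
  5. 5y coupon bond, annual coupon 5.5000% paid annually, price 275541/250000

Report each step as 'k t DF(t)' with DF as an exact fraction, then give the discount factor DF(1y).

1 1 4877/5000
2 2 4677/5000
3 3 9/10
4 4 8607/10000
5 5 8533/10000
DF(1y) = 4877/5000 ≈ 0.975400

step 1 [1y] bond c/1=27/400: DF=(2082479/2000000 − 27/400·(0))/(1+27/400) = 4877/5000 ≈ 0.975400
step 2 [2y] zero: DF = P = 4677/5000 ≈ 0.935400
step 3 [3y] bond c/1=9/100: DF=(288243/250000 − 9/100·(0.975400+0.935400))/(1+9/100) = 9/10 ≈ 0.900000
step 4 [4y] swap r/1=199/5245: DF=(1 − 199/5245·(0.975400+0.935400+0.900000))/(1+199/5245) = 8607/10000 ≈ 0.860700
step 5 [5y] bond c/1=11/200: DF=(275541/250000 − 11/200·(0.975400+0.935400+0.900000+0.860700))/(1+11/200) = 8533/10000 ≈ 0.853300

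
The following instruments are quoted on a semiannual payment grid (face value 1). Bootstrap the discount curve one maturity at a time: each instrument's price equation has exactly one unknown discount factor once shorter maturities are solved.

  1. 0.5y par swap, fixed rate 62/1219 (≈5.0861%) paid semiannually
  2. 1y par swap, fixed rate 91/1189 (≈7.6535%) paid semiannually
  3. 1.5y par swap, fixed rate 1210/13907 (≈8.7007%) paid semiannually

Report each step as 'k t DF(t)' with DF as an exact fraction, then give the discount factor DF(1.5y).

step 1 [0.5y] swap r/2=31/1219: DF=(1 − 31/1219·(0))/(1+31/1219) = 1219/1250 ≈ 0.975200
step 2 [1y] swap r/2=91/2378: DF=(1 − 91/2378·(0.975200))/(1+91/2378) = 1159/1250 ≈ 0.927200
step 3 [1.5y] swap r/2=605/13907: DF=(1 − 605/13907·(0.975200+0.927200))/(1+605/13907) = 879/1000 ≈ 0.879000

1 1/2 1219/1250
2 1 1159/1250
3 3/2 879/1000
DF(1.5y) = 879/1000 ≈ 0.879000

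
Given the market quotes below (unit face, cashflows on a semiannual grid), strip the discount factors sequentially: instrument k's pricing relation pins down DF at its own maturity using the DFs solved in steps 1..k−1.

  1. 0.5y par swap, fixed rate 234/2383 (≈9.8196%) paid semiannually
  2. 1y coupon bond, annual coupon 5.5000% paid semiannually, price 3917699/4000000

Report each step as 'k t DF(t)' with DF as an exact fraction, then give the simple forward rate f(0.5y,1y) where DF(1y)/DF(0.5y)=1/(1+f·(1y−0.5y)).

1 1/2 2383/2500
2 1 9277/10000
f(0.5y,1y) = ((2383/2500)/(9277/10000) − 1)/(1/2) = 510/9277 ≈ 5.4975%

step 1 [0.5y] swap r/2=117/2383: DF=(1 − 117/2383·(0))/(1+117/2383) = 2383/2500 ≈ 0.953200
step 2 [1y] bond c/2=11/400: DF=(3917699/4000000 − 11/400·(0.953200))/(1+11/400) = 9277/10000 ≈ 0.927700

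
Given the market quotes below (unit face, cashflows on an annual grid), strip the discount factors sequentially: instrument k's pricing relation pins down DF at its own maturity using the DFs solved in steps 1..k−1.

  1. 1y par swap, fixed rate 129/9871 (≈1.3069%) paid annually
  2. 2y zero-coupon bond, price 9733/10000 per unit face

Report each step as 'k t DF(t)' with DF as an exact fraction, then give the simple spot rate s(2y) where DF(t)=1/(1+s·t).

1 1 9871/10000
2 2 9733/10000
s(2y) = (1/(9733/10000) − 1)/(2) = 267/19466 ≈ 1.3716%

step 1 [1y] swap r/1=129/9871: DF=(1 − 129/9871·(0))/(1+129/9871) = 9871/10000 ≈ 0.987100
step 2 [2y] zero: DF = P = 9733/10000 ≈ 0.973300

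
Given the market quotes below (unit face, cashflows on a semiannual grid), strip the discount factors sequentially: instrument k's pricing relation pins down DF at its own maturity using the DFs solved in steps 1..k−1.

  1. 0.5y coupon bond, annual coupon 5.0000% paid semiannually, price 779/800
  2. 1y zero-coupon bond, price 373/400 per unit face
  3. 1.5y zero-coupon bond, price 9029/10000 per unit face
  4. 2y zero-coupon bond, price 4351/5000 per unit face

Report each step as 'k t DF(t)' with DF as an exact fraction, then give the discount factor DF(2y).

1 1/2 19/20
2 1 373/400
3 3/2 9029/10000
4 2 4351/5000
DF(2y) = 4351/5000 ≈ 0.870200

step 1 [0.5y] bond c/2=1/40: DF=(779/800 − 1/40·(0))/(1+1/40) = 19/20 ≈ 0.950000
step 2 [1y] zero: DF = P = 373/400 ≈ 0.932500
step 3 [1.5y] zero: DF = P = 9029/10000 ≈ 0.902900
step 4 [2y] zero: DF = P = 4351/5000 ≈ 0.870200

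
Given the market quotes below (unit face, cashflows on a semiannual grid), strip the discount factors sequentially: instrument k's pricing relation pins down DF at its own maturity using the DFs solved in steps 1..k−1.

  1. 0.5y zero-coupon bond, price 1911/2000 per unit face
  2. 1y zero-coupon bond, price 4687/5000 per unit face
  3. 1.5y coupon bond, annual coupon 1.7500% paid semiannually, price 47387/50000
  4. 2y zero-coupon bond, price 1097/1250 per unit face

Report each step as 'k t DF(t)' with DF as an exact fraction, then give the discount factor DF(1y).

step 1 [0.5y] zero: DF = P = 1911/2000 ≈ 0.955500
step 2 [1y] zero: DF = P = 4687/5000 ≈ 0.937400
step 3 [1.5y] bond c/2=7/800: DF=(47387/50000 − 7/800·(0.955500+0.937400))/(1+7/800) = 9231/10000 ≈ 0.923100
step 4 [2y] zero: DF = P = 1097/1250 ≈ 0.877600

1 1/2 1911/2000
2 1 4687/5000
3 3/2 9231/10000
4 2 1097/1250
DF(1y) = 4687/5000 ≈ 0.937400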